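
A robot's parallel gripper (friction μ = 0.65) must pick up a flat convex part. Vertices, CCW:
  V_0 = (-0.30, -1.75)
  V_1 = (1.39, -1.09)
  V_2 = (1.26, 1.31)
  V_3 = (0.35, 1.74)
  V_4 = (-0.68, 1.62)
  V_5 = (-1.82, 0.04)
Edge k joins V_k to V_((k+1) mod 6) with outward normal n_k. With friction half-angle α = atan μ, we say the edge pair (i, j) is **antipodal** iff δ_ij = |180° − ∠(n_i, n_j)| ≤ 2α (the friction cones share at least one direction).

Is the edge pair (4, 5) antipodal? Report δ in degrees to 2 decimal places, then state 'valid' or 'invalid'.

α = atan 0.65 = 33.02°;  2α = 66.05°
edge 4: e_4 = (-1.14, -1.58);  n_4 = (-0.8109, +0.5851)
edge 5: e_5 = (+1.52, -1.79);  n_5 = (-0.7623, -0.6473)
∠(n_4, n_5) = 76.15°
δ = |180° − 76.15°| = 103.85°
103.85° > 2α = 66.05°  →  invalid

δ = 103.85°, invalid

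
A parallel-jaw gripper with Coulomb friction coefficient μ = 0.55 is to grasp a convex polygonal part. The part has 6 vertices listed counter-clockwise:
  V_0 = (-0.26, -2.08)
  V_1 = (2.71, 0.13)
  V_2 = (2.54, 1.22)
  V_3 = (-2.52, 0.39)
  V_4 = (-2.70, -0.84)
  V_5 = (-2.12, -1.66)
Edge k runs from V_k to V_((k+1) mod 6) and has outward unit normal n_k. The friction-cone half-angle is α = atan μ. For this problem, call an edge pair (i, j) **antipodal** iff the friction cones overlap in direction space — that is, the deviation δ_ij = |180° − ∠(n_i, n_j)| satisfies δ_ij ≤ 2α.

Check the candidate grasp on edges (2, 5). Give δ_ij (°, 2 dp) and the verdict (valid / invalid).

α = atan 0.55 = 28.81°;  2α = 57.62°
edge 2: e_2 = (-5.06, -0.83);  n_2 = (-0.1619, +0.9868)
edge 5: e_5 = (+1.86, -0.42);  n_5 = (-0.2203, -0.9754)
∠(n_2, n_5) = 157.96°
δ = |180° − 157.96°| = 22.04°
22.04° ≤ 2α = 57.62°  →  valid

δ = 22.04°, valid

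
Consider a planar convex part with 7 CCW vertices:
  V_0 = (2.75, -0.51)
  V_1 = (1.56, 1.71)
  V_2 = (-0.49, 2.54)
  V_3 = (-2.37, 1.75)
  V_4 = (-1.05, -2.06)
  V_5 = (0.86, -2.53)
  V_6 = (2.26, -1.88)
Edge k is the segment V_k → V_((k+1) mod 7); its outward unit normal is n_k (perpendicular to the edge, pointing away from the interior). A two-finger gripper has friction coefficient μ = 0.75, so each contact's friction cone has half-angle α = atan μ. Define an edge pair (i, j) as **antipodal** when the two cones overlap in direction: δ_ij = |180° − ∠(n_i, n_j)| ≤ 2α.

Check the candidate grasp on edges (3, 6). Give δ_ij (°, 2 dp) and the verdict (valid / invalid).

α = atan 0.75 = 36.87°;  2α = 73.74°
edge 3: e_3 = (+1.32, -3.81);  n_3 = (-0.9449, -0.3274)
edge 6: e_6 = (+0.49, +1.37);  n_6 = (+0.9416, -0.3368)
∠(n_3, n_6) = 141.21°
δ = |180° − 141.21°| = 38.79°
38.79° ≤ 2α = 73.74°  →  valid

δ = 38.79°, valid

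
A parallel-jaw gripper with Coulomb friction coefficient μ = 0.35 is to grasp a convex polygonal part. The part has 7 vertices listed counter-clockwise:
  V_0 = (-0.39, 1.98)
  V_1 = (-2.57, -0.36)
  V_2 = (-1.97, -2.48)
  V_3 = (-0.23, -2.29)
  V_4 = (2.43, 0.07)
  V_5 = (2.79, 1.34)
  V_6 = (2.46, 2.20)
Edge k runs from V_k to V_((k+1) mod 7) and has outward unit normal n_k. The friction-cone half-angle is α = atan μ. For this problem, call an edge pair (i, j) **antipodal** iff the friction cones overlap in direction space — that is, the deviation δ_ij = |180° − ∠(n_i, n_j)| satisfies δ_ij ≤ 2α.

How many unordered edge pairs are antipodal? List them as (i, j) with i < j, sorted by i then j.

count = 6; pairs: (0,3), (0,4), (1,4), (1,5), (2,6), (3,6)

α = atan 0.35 = 19.29°;  2α = 38.58°
n_0 = (-0.7317, +0.6816)
n_1 = (-0.9622, -0.2723)
n_2 = (+0.1086, -0.9941)
n_3 = (+0.6637, -0.7480)
n_4 = (+0.9621, -0.2727)
n_5 = (+0.9336, +0.3583)
n_6 = (-0.0770, +0.9970)
  (0,1): δ = 121.22°  ·
  (0,2): δ = 40.80°  ·
  (0,3): δ = 5.45°  ✓
  (0,4): δ = 27.15°  ✓
  (0,5): δ = 63.97°  ·
  (0,6): δ = 137.39°  ·
  (1,2): δ = 99.57°  ·
  (1,3): δ = 64.22°  ·
  (1,4): δ = 31.63°  ✓
  (1,5): δ = 5.19°  ✓
  (1,6): δ = 78.61°  ·
  (2,3): δ = 144.65°  ·
  (2,4): δ = 112.06°  ·
  (2,5): δ = 75.24°  ·
  (2,6): δ = 1.82°  ✓
  (3,4): δ = 147.41°  ·
  (3,5): δ = 110.59°  ·
  (3,6): δ = 37.17°  ✓
  (4,5): δ = 143.18°  ·
  (4,6): δ = 69.76°  ·
  (5,6): δ = 106.58°  ·
antipodal pairs: 6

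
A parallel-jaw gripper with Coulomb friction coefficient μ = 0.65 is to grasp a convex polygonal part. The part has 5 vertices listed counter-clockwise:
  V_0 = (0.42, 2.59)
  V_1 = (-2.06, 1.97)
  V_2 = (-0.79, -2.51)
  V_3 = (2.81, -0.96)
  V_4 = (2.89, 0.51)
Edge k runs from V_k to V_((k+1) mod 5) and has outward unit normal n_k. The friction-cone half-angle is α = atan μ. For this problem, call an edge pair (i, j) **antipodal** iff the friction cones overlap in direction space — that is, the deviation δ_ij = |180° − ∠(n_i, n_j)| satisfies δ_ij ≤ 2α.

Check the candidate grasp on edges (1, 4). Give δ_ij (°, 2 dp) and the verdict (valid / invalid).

α = atan 0.65 = 33.02°;  2α = 66.05°
edge 1: e_1 = (+1.27, -4.48);  n_1 = (-0.9621, -0.2727)
edge 4: e_4 = (-2.47, +2.08);  n_4 = (+0.6441, +0.7649)
∠(n_1, n_4) = 145.93°
δ = |180° − 145.93°| = 34.07°
34.07° ≤ 2α = 66.05°  →  valid

δ = 34.07°, valid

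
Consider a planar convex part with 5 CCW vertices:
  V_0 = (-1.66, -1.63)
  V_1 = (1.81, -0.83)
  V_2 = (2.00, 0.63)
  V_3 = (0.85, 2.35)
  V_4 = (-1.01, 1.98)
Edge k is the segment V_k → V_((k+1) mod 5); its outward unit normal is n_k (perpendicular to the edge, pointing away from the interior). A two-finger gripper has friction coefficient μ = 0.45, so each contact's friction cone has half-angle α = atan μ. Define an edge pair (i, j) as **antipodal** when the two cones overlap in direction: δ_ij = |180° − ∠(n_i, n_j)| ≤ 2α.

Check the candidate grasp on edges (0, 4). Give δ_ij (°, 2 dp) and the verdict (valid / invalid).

α = atan 0.45 = 24.23°;  2α = 48.46°
edge 0: e_0 = (+3.47, +0.80);  n_0 = (+0.2247, -0.9744)
edge 4: e_4 = (-0.65, -3.61);  n_4 = (-0.9842, +0.1772)
∠(n_0, n_4) = 113.19°
δ = |180° − 113.19°| = 66.81°
66.81° > 2α = 48.46°  →  invalid

δ = 66.81°, invalid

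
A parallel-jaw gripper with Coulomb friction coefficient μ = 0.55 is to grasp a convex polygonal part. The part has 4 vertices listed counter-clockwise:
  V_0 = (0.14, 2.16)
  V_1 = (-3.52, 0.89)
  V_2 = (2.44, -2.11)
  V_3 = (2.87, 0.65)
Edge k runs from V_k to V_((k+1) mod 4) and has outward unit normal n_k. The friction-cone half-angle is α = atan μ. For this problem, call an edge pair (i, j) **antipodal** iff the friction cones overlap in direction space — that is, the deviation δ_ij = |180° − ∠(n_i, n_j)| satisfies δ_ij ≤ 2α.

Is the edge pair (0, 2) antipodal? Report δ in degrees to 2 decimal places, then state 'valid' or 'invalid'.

α = atan 0.55 = 28.81°;  2α = 57.62°
edge 0: e_0 = (-3.66, -1.27);  n_0 = (-0.3278, +0.9447)
edge 2: e_2 = (+0.43, +2.76);  n_2 = (+0.9881, -0.1539)
∠(n_0, n_2) = 117.99°
δ = |180° − 117.99°| = 62.01°
62.01° > 2α = 57.62°  →  invalid

δ = 62.01°, invalid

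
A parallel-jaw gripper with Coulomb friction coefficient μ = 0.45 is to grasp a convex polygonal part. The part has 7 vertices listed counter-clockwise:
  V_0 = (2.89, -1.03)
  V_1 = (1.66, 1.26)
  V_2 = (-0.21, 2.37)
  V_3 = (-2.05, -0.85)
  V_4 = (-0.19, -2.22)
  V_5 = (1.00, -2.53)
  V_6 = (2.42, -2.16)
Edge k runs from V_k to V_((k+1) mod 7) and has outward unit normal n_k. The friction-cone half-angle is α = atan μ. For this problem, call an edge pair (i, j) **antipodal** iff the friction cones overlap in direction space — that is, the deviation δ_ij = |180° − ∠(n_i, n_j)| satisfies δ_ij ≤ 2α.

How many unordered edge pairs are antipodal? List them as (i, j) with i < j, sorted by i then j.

count = 7; pairs: (0,3), (0,4), (1,3), (1,4), (1,5), (2,5), (2,6)

α = atan 0.45 = 24.23°;  2α = 48.46°
n_0 = (+0.8810, +0.4732)
n_1 = (+0.5104, +0.8599)
n_2 = (-0.8682, +0.4961)
n_3 = (-0.5931, -0.8052)
n_4 = (-0.2521, -0.9677)
n_5 = (+0.2521, -0.9677)
n_6 = (+0.9233, -0.3840)
  (0,1): δ = 148.93°  ·
  (0,2): δ = 57.99°  ·
  (0,3): δ = 25.39°  ✓
  (0,4): δ = 47.16°  ✓
  (0,5): δ = 76.36°  ·
  (0,6): δ = 129.18°  ·
  (1,2): δ = 89.05°  ·
  (1,3): δ = 5.68°  ✓
  (1,4): δ = 16.09°  ✓
  (1,5): δ = 45.30°  ✓
  (1,6): δ = 98.11°  ·
  (2,3): δ = 96.63°  ·
  (2,4): δ = 74.86°  ·
  (2,5): δ = 45.65°  ✓
  (2,6): δ = 7.16°  ✓
  (3,4): δ = 158.23°  ·
  (3,5): δ = 129.02°  ·
  (3,6): δ = 76.21°  ·
  (4,5): δ = 150.79°  ·
  (4,6): δ = 97.98°  ·
  (5,6): δ = 127.19°  ·
antipodal pairs: 7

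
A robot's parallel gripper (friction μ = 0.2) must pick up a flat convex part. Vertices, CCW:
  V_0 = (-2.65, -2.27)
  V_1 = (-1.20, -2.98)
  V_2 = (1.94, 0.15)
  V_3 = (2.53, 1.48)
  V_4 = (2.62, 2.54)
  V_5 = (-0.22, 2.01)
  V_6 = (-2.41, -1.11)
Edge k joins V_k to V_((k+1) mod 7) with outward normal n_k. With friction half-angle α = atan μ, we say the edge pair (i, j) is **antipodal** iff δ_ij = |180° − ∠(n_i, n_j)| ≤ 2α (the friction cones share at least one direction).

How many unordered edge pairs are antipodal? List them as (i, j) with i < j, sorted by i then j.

α = atan 0.2 = 11.31°;  2α = 22.62°
n_0 = (-0.4398, -0.8981)
n_1 = (+0.7060, -0.7082)
n_2 = (+0.9141, -0.4055)
n_3 = (+0.9964, -0.0846)
n_4 = (-0.1835, +0.9830)
n_5 = (-0.8185, +0.5745)
n_6 = (-0.9793, +0.2026)
  (0,1): δ = 109.00°  ·
  (0,2): δ = 87.83°  ·
  (0,3): δ = 68.76°  ·
  (0,4): δ = 36.66°  ·
  (0,5): δ = 81.02°  ·
  (0,6): δ = 104.40°  ·
  (1,2): δ = 158.83°  ·
  (1,3): δ = 139.76°  ·
  (1,4): δ = 34.34°  ·
  (1,5): δ = 10.03°  ✓
  (1,6): δ = 33.40°  ·
  (2,3): δ = 160.93°  ·
  (2,4): δ = 55.51°  ·
  (2,5): δ = 11.14°  ✓
  (2,6): δ = 12.23°  ✓
  (3,4): δ = 74.58°  ·
  (3,5): δ = 30.21°  ·
  (3,6): δ = 6.84°  ✓
  (4,5): δ = 135.64°  ·
  (4,6): δ = 112.26°  ·
  (5,6): δ = 156.62°  ·
antipodal pairs: 4

count = 4; pairs: (1,5), (2,5), (2,6), (3,6)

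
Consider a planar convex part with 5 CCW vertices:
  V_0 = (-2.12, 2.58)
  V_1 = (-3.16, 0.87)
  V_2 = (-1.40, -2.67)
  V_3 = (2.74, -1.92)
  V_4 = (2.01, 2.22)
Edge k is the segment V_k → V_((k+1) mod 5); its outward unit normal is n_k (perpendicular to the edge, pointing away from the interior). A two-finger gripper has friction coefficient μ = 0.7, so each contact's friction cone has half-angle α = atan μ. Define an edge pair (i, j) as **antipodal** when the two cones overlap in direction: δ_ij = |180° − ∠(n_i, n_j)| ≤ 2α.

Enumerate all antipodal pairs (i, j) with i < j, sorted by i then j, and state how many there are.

count = 5; pairs: (0,2), (0,3), (1,3), (1,4), (2,4)

α = atan 0.7 = 34.99°;  2α = 69.98°
n_0 = (-0.8544, +0.5196)
n_1 = (-0.8954, -0.4452)
n_2 = (+0.1783, -0.9840)
n_3 = (+0.9848, +0.1736)
n_4 = (+0.0868, +0.9962)
  (0,1): δ = 122.26°  ·
  (0,2): δ = 48.42°  ✓
  (0,3): δ = 41.31°  ✓
  (0,4): δ = 116.33°  ·
  (1,2): δ = 106.17°  ·
  (1,3): δ = 16.44°  ✓
  (1,4): δ = 58.58°  ✓
  (2,3): δ = 90.27°  ·
  (2,4): δ = 15.25°  ✓
  (3,4): δ = 104.98°  ·
antipodal pairs: 5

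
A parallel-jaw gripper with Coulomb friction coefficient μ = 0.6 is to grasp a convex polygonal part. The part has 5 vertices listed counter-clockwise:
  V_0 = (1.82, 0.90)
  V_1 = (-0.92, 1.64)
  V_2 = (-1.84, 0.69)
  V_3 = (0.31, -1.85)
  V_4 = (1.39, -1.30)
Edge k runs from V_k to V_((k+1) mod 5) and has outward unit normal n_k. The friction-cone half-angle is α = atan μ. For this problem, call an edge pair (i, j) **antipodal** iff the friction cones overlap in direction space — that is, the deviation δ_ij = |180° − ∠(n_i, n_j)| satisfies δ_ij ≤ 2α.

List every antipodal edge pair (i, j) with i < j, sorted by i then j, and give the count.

count = 5; pairs: (0,2), (0,3), (1,3), (1,4), (2,4)

α = atan 0.6 = 30.96°;  2α = 61.93°
n_0 = (+0.2607, +0.9654)
n_1 = (-0.7184, +0.6957)
n_2 = (-0.7633, -0.6461)
n_3 = (+0.4538, -0.8911)
n_4 = (+0.9814, -0.1918)
  (0,1): δ = 118.97°  ·
  (0,2): δ = 34.64°  ✓
  (0,3): δ = 42.10°  ✓
  (0,4): δ = 94.05°  ·
  (1,2): δ = 95.67°  ·
  (1,3): δ = 18.93°  ✓
  (1,4): δ = 33.02°  ✓
  (2,3): δ = 103.26°  ·
  (2,4): δ = 51.31°  ✓
  (3,4): δ = 128.05°  ·
antipodal pairs: 5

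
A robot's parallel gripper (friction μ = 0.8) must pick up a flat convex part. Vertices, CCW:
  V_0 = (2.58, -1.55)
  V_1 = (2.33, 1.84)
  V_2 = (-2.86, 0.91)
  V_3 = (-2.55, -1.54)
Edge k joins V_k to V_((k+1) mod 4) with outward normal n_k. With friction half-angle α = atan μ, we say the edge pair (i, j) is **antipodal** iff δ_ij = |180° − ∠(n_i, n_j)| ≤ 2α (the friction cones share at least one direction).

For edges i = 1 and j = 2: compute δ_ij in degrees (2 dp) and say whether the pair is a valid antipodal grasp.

δ = 92.95°, invalid

α = atan 0.8 = 38.66°;  2α = 77.32°
edge 1: e_1 = (-5.19, -0.93);  n_1 = (-0.1764, +0.9843)
edge 2: e_2 = (+0.31, -2.45);  n_2 = (-0.9921, -0.1255)
∠(n_1, n_2) = 87.05°
δ = |180° − 87.05°| = 92.95°
92.95° > 2α = 77.32°  →  invalid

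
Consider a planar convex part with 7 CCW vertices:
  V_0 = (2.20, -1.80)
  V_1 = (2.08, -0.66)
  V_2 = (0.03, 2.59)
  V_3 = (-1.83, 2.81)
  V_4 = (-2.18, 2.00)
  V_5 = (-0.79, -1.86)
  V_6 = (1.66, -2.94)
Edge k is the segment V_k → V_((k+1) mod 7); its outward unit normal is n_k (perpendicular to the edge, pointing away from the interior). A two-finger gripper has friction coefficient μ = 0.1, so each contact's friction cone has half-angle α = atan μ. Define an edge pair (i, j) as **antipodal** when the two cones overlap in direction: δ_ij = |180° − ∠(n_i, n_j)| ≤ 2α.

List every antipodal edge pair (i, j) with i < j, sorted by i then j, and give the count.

α = atan 0.1 = 5.71°;  2α = 11.42°
n_0 = (+0.9945, +0.1047)
n_1 = (+0.8458, +0.5335)
n_2 = (+0.1175, +0.9931)
n_3 = (-0.9180, +0.3967)
n_4 = (-0.9409, -0.3388)
n_5 = (-0.4034, -0.9150)
n_6 = (+0.9037, -0.4281)
  (0,1): δ = 153.77°  ·
  (0,2): δ = 102.75°  ·
  (0,3): δ = 29.38°  ·
  (0,4): δ = 13.80°  ·
  (0,5): δ = 60.20°  ·
  (0,6): δ = 148.64°  ·
  (1,2): δ = 128.99°  ·
  (1,3): δ = 55.61°  ·
  (1,4): δ = 12.44°  ·
  (1,5): δ = 33.97°  ·
  (1,6): δ = 122.41°  ·
  (2,3): δ = 106.62°  ·
  (2,4): δ = 63.45°  ·
  (2,5): δ = 17.04°  ·
  (2,6): δ = 71.40°  ·
  (3,4): δ = 136.83°  ·
  (3,5): δ = 90.42°  ·
  (3,6): δ = 1.98°  ✓
  (4,5): δ = 133.59°  ·
  (4,6): δ = 45.15°  ·
  (5,6): δ = 91.56°  ·
antipodal pairs: 1

count = 1; pairs: (3,6)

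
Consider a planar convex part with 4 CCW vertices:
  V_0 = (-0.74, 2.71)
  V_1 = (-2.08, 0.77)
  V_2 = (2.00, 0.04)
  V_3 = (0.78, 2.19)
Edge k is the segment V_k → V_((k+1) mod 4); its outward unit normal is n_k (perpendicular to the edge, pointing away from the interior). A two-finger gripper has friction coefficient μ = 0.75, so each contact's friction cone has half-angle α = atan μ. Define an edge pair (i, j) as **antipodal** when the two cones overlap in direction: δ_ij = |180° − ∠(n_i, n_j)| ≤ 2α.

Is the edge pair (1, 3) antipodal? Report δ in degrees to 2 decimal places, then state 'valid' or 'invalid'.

δ = 8.74°, valid

α = atan 0.75 = 36.87°;  2α = 73.74°
edge 1: e_1 = (+4.08, -0.73);  n_1 = (-0.1761, -0.9844)
edge 3: e_3 = (-1.52, +0.52);  n_3 = (+0.3237, +0.9462)
∠(n_1, n_3) = 171.26°
δ = |180° − 171.26°| = 8.74°
8.74° ≤ 2α = 73.74°  →  valid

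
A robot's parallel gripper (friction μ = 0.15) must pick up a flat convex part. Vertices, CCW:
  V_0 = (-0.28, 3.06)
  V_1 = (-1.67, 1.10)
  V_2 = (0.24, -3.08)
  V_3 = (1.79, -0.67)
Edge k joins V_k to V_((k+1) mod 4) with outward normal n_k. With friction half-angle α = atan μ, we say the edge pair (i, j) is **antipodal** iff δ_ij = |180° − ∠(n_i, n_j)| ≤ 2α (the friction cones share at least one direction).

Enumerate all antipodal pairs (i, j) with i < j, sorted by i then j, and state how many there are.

α = atan 0.15 = 8.53°;  2α = 17.06°
n_0 = (-0.8157, +0.5785)
n_1 = (-0.9095, -0.4156)
n_2 = (+0.8411, -0.5409)
n_3 = (+0.8744, +0.4852)
  (0,1): δ = 120.10°  ·
  (0,2): δ = 2.60°  ✓
  (0,3): δ = 64.37°  ·
  (1,2): δ = 57.30°  ·
  (1,3): δ = 4.47°  ✓
  (2,3): δ = 118.22°  ·
antipodal pairs: 2

count = 2; pairs: (0,2), (1,3)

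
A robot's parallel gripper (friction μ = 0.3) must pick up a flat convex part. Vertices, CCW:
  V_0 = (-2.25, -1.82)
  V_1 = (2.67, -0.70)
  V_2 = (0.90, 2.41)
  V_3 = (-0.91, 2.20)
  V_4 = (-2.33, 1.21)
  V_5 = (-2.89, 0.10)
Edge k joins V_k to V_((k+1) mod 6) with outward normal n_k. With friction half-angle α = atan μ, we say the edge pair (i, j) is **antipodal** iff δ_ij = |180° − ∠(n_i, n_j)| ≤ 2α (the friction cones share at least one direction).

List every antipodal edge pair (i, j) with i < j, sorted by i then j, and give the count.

α = atan 0.3 = 16.70°;  2α = 33.40°
n_0 = (+0.2220, -0.9751)
n_1 = (+0.8691, +0.4946)
n_2 = (-0.1152, +0.9933)
n_3 = (-0.5719, +0.8203)
n_4 = (-0.8928, +0.4504)
n_5 = (-0.9487, -0.3162)
  (0,1): δ = 73.18°  ·
  (0,2): δ = 6.21°  ✓
  (0,3): δ = 22.06°  ✓
  (0,4): δ = 50.40°  ·
  (0,5): δ = 95.61°  ·
  (1,2): δ = 113.03°  ·
  (1,3): δ = 84.76°  ·
  (1,4): δ = 56.42°  ·
  (1,5): δ = 11.21°  ✓
  (2,3): δ = 151.73°  ·
  (2,4): δ = 123.39°  ·
  (2,5): δ = 78.18°  ·
  (3,4): δ = 151.65°  ·
  (3,5): δ = 106.45°  ·
  (4,5): δ = 134.79°  ·
antipodal pairs: 3

count = 3; pairs: (0,2), (0,3), (1,5)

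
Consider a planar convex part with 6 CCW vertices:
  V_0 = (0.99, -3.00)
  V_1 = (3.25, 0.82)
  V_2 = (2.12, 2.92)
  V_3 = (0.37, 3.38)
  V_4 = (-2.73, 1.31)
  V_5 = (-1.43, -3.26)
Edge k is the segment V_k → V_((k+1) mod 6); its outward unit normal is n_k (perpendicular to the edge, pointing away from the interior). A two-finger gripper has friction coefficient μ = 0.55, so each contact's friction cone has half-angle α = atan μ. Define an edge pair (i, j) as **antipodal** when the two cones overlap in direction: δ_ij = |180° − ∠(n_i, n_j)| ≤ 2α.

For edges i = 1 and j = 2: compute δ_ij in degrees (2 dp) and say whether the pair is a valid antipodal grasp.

δ = 133.01°, invalid

α = atan 0.55 = 28.81°;  2α = 57.62°
edge 1: e_1 = (-1.13, +2.10);  n_1 = (+0.8806, +0.4738)
edge 2: e_2 = (-1.75, +0.46);  n_2 = (+0.2542, +0.9671)
∠(n_1, n_2) = 46.99°
δ = |180° − 46.99°| = 133.01°
133.01° > 2α = 57.62°  →  invalid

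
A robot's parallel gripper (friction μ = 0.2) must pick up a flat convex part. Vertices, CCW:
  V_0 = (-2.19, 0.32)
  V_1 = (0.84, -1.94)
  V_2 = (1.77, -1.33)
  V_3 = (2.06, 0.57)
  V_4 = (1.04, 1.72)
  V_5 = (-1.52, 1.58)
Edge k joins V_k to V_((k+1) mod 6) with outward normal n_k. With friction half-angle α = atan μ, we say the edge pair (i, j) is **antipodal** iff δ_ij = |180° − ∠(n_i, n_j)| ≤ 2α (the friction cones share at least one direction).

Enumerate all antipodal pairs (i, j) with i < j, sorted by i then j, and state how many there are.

count = 2; pairs: (0,3), (2,5)

α = atan 0.2 = 11.31°;  2α = 22.62°
n_0 = (-0.5979, -0.8016)
n_1 = (+0.5485, -0.8362)
n_2 = (+0.9886, -0.1509)
n_3 = (+0.7481, +0.6636)
n_4 = (-0.0546, +0.9985)
n_5 = (-0.8829, +0.4695)
  (0,1): δ = 110.02°  ·
  (0,2): δ = 61.96°  ·
  (0,3): δ = 11.71°  ✓
  (0,4): δ = 39.85°  ·
  (0,5): δ = 98.72°  ·
  (1,2): δ = 131.94°  ·
  (1,3): δ = 81.69°  ·
  (1,4): δ = 30.13°  ·
  (1,5): δ = 28.74°  ·
  (2,3): δ = 129.75°  ·
  (2,4): δ = 78.19°  ·
  (2,5): δ = 19.32°  ✓
  (3,4): δ = 128.44°  ·
  (3,5): δ = 69.57°  ·
  (4,5): δ = 121.13°  ·
antipodal pairs: 2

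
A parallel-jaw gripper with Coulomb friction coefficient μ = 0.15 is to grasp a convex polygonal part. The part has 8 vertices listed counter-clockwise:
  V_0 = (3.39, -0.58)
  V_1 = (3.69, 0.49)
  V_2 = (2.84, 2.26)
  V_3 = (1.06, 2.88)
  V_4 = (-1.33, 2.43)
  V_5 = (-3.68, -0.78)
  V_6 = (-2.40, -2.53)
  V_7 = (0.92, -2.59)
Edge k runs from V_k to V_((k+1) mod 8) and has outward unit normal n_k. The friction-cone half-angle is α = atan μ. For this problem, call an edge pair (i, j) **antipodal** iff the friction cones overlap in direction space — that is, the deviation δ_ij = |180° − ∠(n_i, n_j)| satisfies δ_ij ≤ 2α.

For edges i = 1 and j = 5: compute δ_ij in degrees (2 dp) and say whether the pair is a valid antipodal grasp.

δ = 10.53°, valid

α = atan 0.15 = 8.53°;  2α = 17.06°
edge 1: e_1 = (-0.85, +1.77);  n_1 = (+0.9014, +0.4329)
edge 5: e_5 = (+1.28, -1.75);  n_5 = (-0.8071, -0.5904)
∠(n_1, n_5) = 169.47°
δ = |180° − 169.47°| = 10.53°
10.53° ≤ 2α = 17.06°  →  valid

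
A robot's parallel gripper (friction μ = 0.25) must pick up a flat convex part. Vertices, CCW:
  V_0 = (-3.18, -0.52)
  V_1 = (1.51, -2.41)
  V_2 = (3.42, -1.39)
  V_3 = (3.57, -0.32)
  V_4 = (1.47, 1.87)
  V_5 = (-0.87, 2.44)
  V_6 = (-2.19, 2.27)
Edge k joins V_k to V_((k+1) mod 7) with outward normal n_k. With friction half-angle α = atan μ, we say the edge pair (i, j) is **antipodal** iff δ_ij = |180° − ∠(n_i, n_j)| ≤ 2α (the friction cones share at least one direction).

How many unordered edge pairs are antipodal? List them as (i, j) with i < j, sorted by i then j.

count = 4; pairs: (0,3), (0,4), (1,5), (2,6)

α = atan 0.25 = 14.04°;  2α = 28.07°
n_0 = (-0.3738, -0.9275)
n_1 = (+0.4711, -0.8821)
n_2 = (+0.9903, -0.1388)
n_3 = (+0.7218, +0.6921)
n_4 = (+0.2367, +0.9716)
n_5 = (-0.1277, +0.9918)
n_6 = (-0.9424, +0.3344)
  (0,1): δ = 129.95°  ·
  (0,2): δ = 76.03°  ·
  (0,3): δ = 24.25°  ✓
  (0,4): δ = 8.26°  ✓
  (0,5): δ = 29.29°  ·
  (0,6): δ = 92.41°  ·
  (1,2): δ = 126.08°  ·
  (1,3): δ = 74.31°  ·
  (1,4): δ = 41.79°  ·
  (1,5): δ = 20.77°  ✓
  (1,6): δ = 42.36°  ·
  (2,3): δ = 128.22°  ·
  (2,4): δ = 95.71°  ·
  (2,5): δ = 74.68°  ·
  (2,6): δ = 11.56°  ✓
  (3,4): δ = 147.49°  ·
  (3,5): δ = 126.46°  ·
  (3,6): δ = 63.33°  ·
  (4,5): δ = 158.97°  ·
  (4,6): δ = 95.85°  ·
  (5,6): δ = 116.88°  ·
antipodal pairs: 4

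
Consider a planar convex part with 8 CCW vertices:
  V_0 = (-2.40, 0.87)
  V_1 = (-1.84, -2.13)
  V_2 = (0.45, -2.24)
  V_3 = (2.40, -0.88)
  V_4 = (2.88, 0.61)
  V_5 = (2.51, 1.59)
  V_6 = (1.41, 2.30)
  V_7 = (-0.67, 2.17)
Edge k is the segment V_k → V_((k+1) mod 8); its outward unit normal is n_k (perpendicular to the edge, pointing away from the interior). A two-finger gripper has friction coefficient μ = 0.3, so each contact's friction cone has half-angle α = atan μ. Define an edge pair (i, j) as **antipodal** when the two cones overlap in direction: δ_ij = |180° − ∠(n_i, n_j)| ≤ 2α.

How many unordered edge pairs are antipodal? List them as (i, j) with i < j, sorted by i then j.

α = atan 0.3 = 16.70°;  2α = 33.40°
n_0 = (-0.9830, -0.1835)
n_1 = (-0.0480, -0.9988)
n_2 = (+0.5720, -0.8202)
n_3 = (+0.9518, -0.3066)
n_4 = (+0.9355, +0.3532)
n_5 = (+0.5423, +0.8402)
n_6 = (-0.0624, +0.9981)
n_7 = (-0.6007, +0.7994)
  (0,1): δ = 103.32°  ·
  (0,2): δ = 65.68°  ·
  (0,3): δ = 28.43°  ✓
  (0,4): δ = 10.11°  ✓
  (0,5): δ = 46.59°  ·
  (0,6): δ = 83.00°  ·
  (0,7): δ = 116.35°  ·
  (1,2): δ = 142.36°  ·
  (1,3): δ = 105.11°  ·
  (1,4): δ = 66.57°  ·
  (1,5): δ = 30.09°  ✓
  (1,6): δ = 6.33°  ✓
  (1,7): δ = 39.67°  ·
  (2,3): δ = 142.75°  ·
  (2,4): δ = 104.21°  ·
  (2,5): δ = 67.73°  ·
  (2,6): δ = 31.32°  ✓
  (2,7): δ = 2.03°  ✓
  (3,4): δ = 141.46°  ·
  (3,5): δ = 104.98°  ·
  (3,6): δ = 68.57°  ·
  (3,7): δ = 35.22°  ·
  (4,5): δ = 143.52°  ·
  (4,6): δ = 107.11°  ·
  (4,7): δ = 73.76°  ·
  (5,6): δ = 143.58°  ·
  (5,7): δ = 110.24°  ·
  (6,7): δ = 146.65°  ·
antipodal pairs: 6

count = 6; pairs: (0,3), (0,4), (1,5), (1,6), (2,6), (2,7)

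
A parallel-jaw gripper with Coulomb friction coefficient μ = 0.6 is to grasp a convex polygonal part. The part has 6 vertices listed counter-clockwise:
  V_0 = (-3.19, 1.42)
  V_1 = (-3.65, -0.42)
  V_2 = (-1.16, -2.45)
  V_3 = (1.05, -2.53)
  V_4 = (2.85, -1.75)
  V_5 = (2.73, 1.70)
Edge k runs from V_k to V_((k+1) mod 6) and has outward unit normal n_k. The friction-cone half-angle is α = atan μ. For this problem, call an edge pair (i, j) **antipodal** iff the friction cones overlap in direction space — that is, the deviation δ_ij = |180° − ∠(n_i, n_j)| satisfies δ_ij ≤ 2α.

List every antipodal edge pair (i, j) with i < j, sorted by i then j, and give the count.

count = 6; pairs: (0,3), (0,4), (1,4), (1,5), (2,5), (3,5)

α = atan 0.6 = 30.96°;  2α = 61.93°
n_0 = (-0.9701, +0.2425)
n_1 = (-0.6319, -0.7751)
n_2 = (-0.0362, -0.9993)
n_3 = (+0.3976, -0.9176)
n_4 = (+0.9994, +0.0348)
n_5 = (-0.0472, +0.9989)
  (0,1): δ = 115.15°  ·
  (0,2): δ = 78.04°  ·
  (0,3): δ = 52.54°  ✓
  (0,4): δ = 16.03°  ✓
  (0,5): δ = 106.74°  ·
  (1,2): δ = 142.88°  ·
  (1,3): δ = 117.38°  ·
  (1,4): δ = 48.82°  ✓
  (1,5): δ = 41.90°  ✓
  (2,3): δ = 154.50°  ·
  (2,4): δ = 85.93°  ·
  (2,5): δ = 4.78°  ✓
  (3,4): δ = 111.44°  ·
  (3,5): δ = 20.72°  ✓
  (4,5): δ = 89.28°  ·
antipodal pairs: 6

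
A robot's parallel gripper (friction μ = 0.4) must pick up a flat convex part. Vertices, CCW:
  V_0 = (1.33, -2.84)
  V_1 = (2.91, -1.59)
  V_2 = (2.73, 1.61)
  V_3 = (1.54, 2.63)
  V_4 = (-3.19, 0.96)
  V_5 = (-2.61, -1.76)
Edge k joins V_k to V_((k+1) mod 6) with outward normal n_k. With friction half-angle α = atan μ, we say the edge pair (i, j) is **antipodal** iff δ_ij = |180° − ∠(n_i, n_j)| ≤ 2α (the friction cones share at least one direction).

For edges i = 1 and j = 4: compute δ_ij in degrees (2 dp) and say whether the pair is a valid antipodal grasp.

α = atan 0.4 = 21.80°;  2α = 43.60°
edge 1: e_1 = (-0.18, +3.20);  n_1 = (+0.9984, +0.0562)
edge 4: e_4 = (+0.58, -2.72);  n_4 = (-0.9780, -0.2085)
∠(n_1, n_4) = 171.18°
δ = |180° − 171.18°| = 8.82°
8.82° ≤ 2α = 43.60°  →  valid

δ = 8.82°, valid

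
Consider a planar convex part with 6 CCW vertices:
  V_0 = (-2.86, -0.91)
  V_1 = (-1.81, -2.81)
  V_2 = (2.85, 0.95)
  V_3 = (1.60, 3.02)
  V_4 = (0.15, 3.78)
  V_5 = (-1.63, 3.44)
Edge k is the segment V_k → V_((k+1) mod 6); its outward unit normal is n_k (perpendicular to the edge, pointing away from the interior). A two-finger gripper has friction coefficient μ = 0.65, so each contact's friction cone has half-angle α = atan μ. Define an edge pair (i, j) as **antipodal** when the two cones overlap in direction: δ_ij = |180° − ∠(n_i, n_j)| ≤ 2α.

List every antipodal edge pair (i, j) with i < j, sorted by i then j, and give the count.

count = 5; pairs: (0,2), (0,3), (1,4), (1,5), (2,5)

α = atan 0.65 = 33.02°;  2α = 66.05°
n_0 = (-0.8752, -0.4837)
n_1 = (+0.6279, -0.7783)
n_2 = (+0.8560, +0.5169)
n_3 = (+0.4642, +0.8857)
n_4 = (-0.1876, +0.9822)
n_5 = (-0.9623, +0.2721)
  (0,1): δ = 80.03°  ·
  (0,2): δ = 2.20°  ✓
  (0,3): δ = 33.41°  ✓
  (0,4): δ = 71.89°  ·
  (0,5): δ = 135.28°  ·
  (1,2): δ = 97.77°  ·
  (1,3): δ = 66.56°  ·
  (1,4): δ = 28.09°  ✓
  (1,5): δ = 35.31°  ✓
  (2,3): δ = 148.79°  ·
  (2,4): δ = 110.31°  ·
  (2,5): δ = 46.92°  ✓
  (3,4): δ = 141.53°  ·
  (3,5): δ = 78.13°  ·
  (4,5): δ = 116.60°  ·
antipodal pairs: 5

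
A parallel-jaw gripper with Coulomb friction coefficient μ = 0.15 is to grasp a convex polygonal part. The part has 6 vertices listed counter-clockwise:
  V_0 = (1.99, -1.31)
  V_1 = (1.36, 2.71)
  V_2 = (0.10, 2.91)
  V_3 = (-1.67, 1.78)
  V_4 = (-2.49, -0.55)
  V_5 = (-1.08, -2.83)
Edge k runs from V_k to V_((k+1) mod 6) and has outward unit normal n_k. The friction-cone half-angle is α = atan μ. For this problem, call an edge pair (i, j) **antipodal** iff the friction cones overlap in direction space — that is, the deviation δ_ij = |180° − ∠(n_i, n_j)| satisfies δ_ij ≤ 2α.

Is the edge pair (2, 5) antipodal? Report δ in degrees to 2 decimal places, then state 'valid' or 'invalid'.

δ = 6.21°, valid

α = atan 0.15 = 8.53°;  2α = 17.06°
edge 2: e_2 = (-1.77, -1.13);  n_2 = (-0.5381, +0.8429)
edge 5: e_5 = (+3.07, +1.52);  n_5 = (+0.4437, -0.8962)
∠(n_2, n_5) = 173.79°
δ = |180° − 173.79°| = 6.21°
6.21° ≤ 2α = 17.06°  →  valid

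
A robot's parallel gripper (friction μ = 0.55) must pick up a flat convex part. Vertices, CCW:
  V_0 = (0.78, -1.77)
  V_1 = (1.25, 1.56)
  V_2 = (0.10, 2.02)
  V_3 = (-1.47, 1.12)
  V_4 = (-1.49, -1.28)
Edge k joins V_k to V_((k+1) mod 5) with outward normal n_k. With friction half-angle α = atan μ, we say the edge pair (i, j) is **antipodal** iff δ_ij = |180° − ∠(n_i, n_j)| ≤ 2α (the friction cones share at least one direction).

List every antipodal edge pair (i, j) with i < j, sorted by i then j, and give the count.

α = atan 0.55 = 28.81°;  2α = 57.62°
n_0 = (+0.9902, -0.1398)
n_1 = (+0.3714, +0.9285)
n_2 = (-0.4973, +0.8676)
n_3 = (-1.0000, +0.0083)
n_4 = (-0.2110, -0.9775)
  (0,1): δ = 103.77°  ·
  (0,2): δ = 52.14°  ✓
  (0,3): δ = 7.56°  ✓
  (0,4): δ = 85.85°  ·
  (1,2): δ = 128.38°  ·
  (1,3): δ = 68.68°  ·
  (1,4): δ = 9.62°  ✓
  (2,3): δ = 120.30°  ·
  (2,4): δ = 42.00°  ✓
  (3,4): δ = 101.70°  ·
antipodal pairs: 4

count = 4; pairs: (0,2), (0,3), (1,4), (2,4)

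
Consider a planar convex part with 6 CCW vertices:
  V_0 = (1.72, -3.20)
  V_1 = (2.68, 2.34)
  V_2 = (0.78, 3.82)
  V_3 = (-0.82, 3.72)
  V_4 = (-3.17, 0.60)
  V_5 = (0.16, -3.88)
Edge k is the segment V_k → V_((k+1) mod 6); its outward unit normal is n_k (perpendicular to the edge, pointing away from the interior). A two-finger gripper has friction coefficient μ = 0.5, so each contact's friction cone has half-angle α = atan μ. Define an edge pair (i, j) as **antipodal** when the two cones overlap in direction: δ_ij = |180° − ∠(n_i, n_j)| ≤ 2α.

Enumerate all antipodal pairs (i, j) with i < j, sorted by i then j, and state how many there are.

count = 5; pairs: (0,3), (0,4), (1,4), (2,5), (3,5)

α = atan 0.5 = 26.57°;  2α = 53.13°
n_0 = (+0.9853, -0.1707)
n_1 = (+0.6145, +0.7889)
n_2 = (-0.0624, +0.9981)
n_3 = (-0.7988, +0.6016)
n_4 = (-0.8026, -0.5966)
n_5 = (+0.3996, -0.9167)
  (0,1): δ = 118.09°  ·
  (0,2): δ = 76.59°  ·
  (0,3): δ = 27.16°  ✓
  (0,4): δ = 46.45°  ✓
  (0,5): δ = 123.38°  ·
  (1,2): δ = 138.51°  ·
  (1,3): δ = 89.07°  ·
  (1,4): δ = 15.46°  ✓
  (1,5): δ = 61.47°  ·
  (2,3): δ = 130.56°  ·
  (2,4): δ = 56.95°  ·
  (2,5): δ = 19.98°  ✓
  (3,4): δ = 106.39°  ·
  (3,5): δ = 29.46°  ✓
  (4,5): δ = 103.07°  ·
antipodal pairs: 5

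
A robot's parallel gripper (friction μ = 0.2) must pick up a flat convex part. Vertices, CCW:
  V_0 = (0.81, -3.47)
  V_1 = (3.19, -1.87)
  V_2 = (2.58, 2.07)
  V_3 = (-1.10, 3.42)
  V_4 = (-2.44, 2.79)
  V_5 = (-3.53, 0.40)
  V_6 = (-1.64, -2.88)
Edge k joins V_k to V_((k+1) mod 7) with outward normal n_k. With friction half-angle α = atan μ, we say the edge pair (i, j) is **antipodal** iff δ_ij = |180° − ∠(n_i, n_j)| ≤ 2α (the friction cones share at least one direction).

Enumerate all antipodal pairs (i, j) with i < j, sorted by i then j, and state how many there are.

count = 3; pairs: (0,3), (1,5), (2,6)

α = atan 0.2 = 11.31°;  2α = 22.62°
n_0 = (+0.5579, -0.8299)
n_1 = (+0.9882, +0.1530)
n_2 = (+0.3444, +0.9388)
n_3 = (-0.4255, +0.9050)
n_4 = (-0.9098, +0.4149)
n_5 = (-0.8664, -0.4993)
n_6 = (-0.2341, -0.9722)
  (0,1): δ = 115.11°  ·
  (0,2): δ = 54.06°  ·
  (0,3): δ = 8.73°  ✓
  (0,4): δ = 31.57°  ·
  (0,5): δ = 86.04°  ·
  (0,6): δ = 132.55°  ·
  (1,2): δ = 118.95°  ·
  (1,3): δ = 73.62°  ·
  (1,4): δ = 33.32°  ·
  (1,5): δ = 21.15°  ✓
  (1,6): δ = 67.66°  ·
  (2,3): δ = 134.67°  ·
  (2,4): δ = 94.37°  ·
  (2,5): δ = 39.90°  ·
  (2,6): δ = 6.61°  ✓
  (3,4): δ = 139.70°  ·
  (3,5): δ = 85.23°  ·
  (3,6): δ = 38.72°  ·
  (4,5): δ = 125.53°  ·
  (4,6): δ = 79.02°  ·
  (5,6): δ = 133.49°  ·
antipodal pairs: 3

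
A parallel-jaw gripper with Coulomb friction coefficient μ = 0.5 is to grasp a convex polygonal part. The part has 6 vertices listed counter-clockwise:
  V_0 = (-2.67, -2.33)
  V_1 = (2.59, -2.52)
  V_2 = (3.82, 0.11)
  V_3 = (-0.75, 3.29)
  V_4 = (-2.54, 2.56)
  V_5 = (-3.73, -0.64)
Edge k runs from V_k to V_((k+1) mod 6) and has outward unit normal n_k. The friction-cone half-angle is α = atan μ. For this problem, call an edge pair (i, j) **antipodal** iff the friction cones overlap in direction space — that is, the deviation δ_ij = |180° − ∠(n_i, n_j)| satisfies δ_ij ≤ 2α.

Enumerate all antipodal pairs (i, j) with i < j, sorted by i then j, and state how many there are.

count = 5; pairs: (0,2), (0,3), (1,3), (1,4), (2,5)

α = atan 0.5 = 26.57°;  2α = 53.13°
n_0 = (-0.0361, -0.9993)
n_1 = (+0.9058, -0.4236)
n_2 = (+0.5712, +0.8208)
n_3 = (-0.3776, +0.9260)
n_4 = (-0.9373, +0.3486)
n_5 = (-0.8472, -0.5314)
  (0,1): δ = 113.00°  ·
  (0,2): δ = 32.76°  ✓
  (0,3): δ = 24.26°  ✓
  (0,4): δ = 71.67°  ·
  (0,5): δ = 124.17°  ·
  (1,2): δ = 99.77°  ·
  (1,3): δ = 42.75°  ✓
  (1,4): δ = 4.67°  ✓
  (1,5): δ = 57.16°  ·
  (2,3): δ = 122.98°  ·
  (2,4): δ = 75.57°  ·
  (2,5): δ = 23.07°  ✓
  (3,4): δ = 132.59°  ·
  (3,5): δ = 80.09°  ·
  (4,5): δ = 127.50°  ·
antipodal pairs: 5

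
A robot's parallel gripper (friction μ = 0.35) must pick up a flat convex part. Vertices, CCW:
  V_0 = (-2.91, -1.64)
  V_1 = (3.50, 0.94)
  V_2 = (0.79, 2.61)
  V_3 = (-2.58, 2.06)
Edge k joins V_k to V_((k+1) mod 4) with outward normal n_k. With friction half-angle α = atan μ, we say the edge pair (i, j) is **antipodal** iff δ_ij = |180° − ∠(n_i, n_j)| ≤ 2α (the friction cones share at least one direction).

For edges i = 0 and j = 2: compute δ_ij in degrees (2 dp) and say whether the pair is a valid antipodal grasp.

α = atan 0.35 = 19.29°;  2α = 38.58°
edge 0: e_0 = (+6.41, +2.58);  n_0 = (+0.3734, -0.9277)
edge 2: e_2 = (-3.37, -0.55);  n_2 = (-0.1611, +0.9869)
∠(n_0, n_2) = 167.34°
δ = |180° − 167.34°| = 12.66°
12.66° ≤ 2α = 38.58°  →  valid

δ = 12.66°, valid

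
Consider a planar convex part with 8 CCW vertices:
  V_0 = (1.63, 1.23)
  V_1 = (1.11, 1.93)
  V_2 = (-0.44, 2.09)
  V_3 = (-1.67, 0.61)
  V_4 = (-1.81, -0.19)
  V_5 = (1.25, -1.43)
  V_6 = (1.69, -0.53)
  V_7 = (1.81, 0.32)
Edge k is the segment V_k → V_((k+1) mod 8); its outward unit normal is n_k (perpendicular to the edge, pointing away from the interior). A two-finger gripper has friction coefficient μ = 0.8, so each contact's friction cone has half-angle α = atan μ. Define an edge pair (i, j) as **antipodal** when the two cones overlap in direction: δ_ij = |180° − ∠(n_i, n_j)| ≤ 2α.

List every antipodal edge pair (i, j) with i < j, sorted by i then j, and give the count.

count = 14; pairs: (0,2), (0,3), (0,4), (1,4), (1,5), (2,4), (2,5), (2,6), (2,7), (3,5), (3,6), (3,7), (4,6), (4,7)

α = atan 0.8 = 38.66°;  2α = 77.32°
n_0 = (+0.8027, +0.5963)
n_1 = (+0.1027, +0.9947)
n_2 = (-0.7691, +0.6392)
n_3 = (-0.9850, +0.1724)
n_4 = (-0.3756, -0.9268)
n_5 = (+0.8984, -0.4392)
n_6 = (+0.9902, -0.1398)
n_7 = (+0.9810, +0.1940)
  (0,1): δ = 132.50°  ·
  (0,2): δ = 76.34°  ✓
  (0,3): δ = 46.53°  ✓
  (0,4): δ = 31.33°  ✓
  (0,5): δ = 117.34°  ·
  (0,6): δ = 135.36°  ·
  (0,7): δ = 154.58°  ·
  (1,2): δ = 123.84°  ·
  (1,3): δ = 94.03°  ·
  (1,4): δ = 16.17°  ✓
  (1,5): δ = 69.84°  ✓
  (1,6): δ = 87.86°  ·
  (1,7): δ = 107.08°  ·
  (2,3): δ = 150.20°  ·
  (2,4): δ = 72.33°  ✓
  (2,5): δ = 13.68°  ✓
  (2,6): δ = 31.69°  ✓
  (2,7): δ = 50.92°  ✓
  (3,4): δ = 102.13°  ·
  (3,5): δ = 16.13°  ✓
  (3,6): δ = 1.89°  ✓
  (3,7): δ = 21.12°  ✓
  (4,5): δ = 93.99°  ·
  (4,6): δ = 75.98°  ✓
  (4,7): δ = 56.75°  ✓
  (5,6): δ = 161.98°  ·
  (5,7): δ = 142.76°  ·
  (6,7): δ = 160.78°  ·
antipodal pairs: 14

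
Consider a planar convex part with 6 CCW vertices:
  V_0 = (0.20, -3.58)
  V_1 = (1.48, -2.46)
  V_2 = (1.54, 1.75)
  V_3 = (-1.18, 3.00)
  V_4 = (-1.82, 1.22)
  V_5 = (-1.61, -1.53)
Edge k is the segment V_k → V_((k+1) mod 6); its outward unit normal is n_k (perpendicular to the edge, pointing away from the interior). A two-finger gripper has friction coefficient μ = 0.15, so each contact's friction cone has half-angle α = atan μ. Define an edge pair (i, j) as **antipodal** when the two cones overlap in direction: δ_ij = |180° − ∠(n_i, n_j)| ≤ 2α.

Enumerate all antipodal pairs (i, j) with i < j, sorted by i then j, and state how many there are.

α = atan 0.15 = 8.53°;  2α = 17.06°
n_0 = (+0.6585, -0.7526)
n_1 = (+0.9999, -0.0143)
n_2 = (+0.4176, +0.9086)
n_3 = (-0.9410, +0.3383)
n_4 = (-0.9971, -0.0761)
n_5 = (-0.7496, -0.6619)
  (0,1): δ = 132.00°  ·
  (0,2): δ = 65.87°  ·
  (0,3): δ = 29.04°  ·
  (0,4): δ = 53.18°  ·
  (0,5): δ = 90.26°  ·
  (1,2): δ = 113.87°  ·
  (1,3): δ = 18.96°  ·
  (1,4): δ = 5.18°  ✓
  (1,5): δ = 42.26°  ·
  (2,3): δ = 85.09°  ·
  (2,4): δ = 60.95°  ·
  (2,5): δ = 23.88°  ·
  (3,4): δ = 155.86°  ·
  (3,5): δ = 118.78°  ·
  (4,5): δ = 142.92°  ·
antipodal pairs: 1

count = 1; pairs: (1,4)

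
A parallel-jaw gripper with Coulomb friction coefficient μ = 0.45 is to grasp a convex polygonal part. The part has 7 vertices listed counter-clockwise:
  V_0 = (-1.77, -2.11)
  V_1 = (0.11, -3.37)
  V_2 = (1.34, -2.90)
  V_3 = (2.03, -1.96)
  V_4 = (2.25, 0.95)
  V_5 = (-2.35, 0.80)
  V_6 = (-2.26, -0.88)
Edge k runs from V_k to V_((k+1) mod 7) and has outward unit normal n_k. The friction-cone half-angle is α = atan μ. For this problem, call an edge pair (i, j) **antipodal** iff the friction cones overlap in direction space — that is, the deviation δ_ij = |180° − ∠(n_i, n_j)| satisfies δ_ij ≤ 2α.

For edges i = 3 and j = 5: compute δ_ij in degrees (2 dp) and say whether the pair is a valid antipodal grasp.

α = atan 0.45 = 24.23°;  2α = 48.46°
edge 3: e_3 = (+0.22, +2.91);  n_3 = (+0.9972, -0.0754)
edge 5: e_5 = (+0.09, -1.68);  n_5 = (-0.9986, -0.0535)
∠(n_3, n_5) = 172.61°
δ = |180° − 172.61°| = 7.39°
7.39° ≤ 2α = 48.46°  →  valid

δ = 7.39°, valid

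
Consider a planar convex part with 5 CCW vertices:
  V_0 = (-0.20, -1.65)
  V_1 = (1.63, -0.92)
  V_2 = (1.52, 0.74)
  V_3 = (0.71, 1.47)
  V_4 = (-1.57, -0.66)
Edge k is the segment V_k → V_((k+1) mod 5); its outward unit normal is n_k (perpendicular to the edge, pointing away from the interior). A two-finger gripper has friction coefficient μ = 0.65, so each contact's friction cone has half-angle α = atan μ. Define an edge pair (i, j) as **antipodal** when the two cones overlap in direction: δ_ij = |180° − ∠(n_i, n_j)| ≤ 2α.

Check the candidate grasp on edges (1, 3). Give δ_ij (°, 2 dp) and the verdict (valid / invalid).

α = atan 0.65 = 33.02°;  2α = 66.05°
edge 1: e_1 = (-0.11, +1.66);  n_1 = (+0.9978, +0.0661)
edge 3: e_3 = (-2.28, -2.13);  n_3 = (-0.6827, +0.7307)
∠(n_1, n_3) = 129.26°
δ = |180° − 129.26°| = 50.74°
50.74° ≤ 2α = 66.05°  →  valid

δ = 50.74°, valid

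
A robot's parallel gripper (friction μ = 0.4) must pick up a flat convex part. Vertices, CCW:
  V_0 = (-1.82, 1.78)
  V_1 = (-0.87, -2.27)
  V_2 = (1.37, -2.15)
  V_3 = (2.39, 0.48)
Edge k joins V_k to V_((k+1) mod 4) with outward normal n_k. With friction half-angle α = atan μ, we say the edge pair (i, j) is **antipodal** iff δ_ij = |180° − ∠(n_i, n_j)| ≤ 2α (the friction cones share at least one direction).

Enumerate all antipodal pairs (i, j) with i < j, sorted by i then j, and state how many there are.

count = 2; pairs: (0,2), (1,3)

α = atan 0.4 = 21.80°;  2α = 43.60°
n_0 = (-0.9736, -0.2284)
n_1 = (+0.0535, -0.9986)
n_2 = (+0.9323, -0.3616)
n_3 = (+0.2950, +0.9555)
  (0,1): δ = 100.13°  ·
  (0,2): δ = 34.40°  ✓
  (0,3): δ = 59.64°  ·
  (1,2): δ = 114.26°  ·
  (1,3): δ = 20.23°  ✓
  (2,3): δ = 85.96°  ·
antipodal pairs: 2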